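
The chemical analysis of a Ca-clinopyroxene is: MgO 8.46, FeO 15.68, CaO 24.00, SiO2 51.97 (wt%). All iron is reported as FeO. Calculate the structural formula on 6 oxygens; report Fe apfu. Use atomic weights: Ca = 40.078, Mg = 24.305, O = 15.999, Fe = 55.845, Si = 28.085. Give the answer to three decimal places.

8.46 wt% MgO ÷ 40.304 g/mol = 0.20990 mol, giving 0.20990 Mg and 0.20990 O.
15.68 wt% FeO ÷ 71.844 g/mol = 0.21825 mol, giving 0.21825 Fe and 0.21825 O.
24.00 wt% CaO ÷ 56.077 g/mol = 0.42798 mol, giving 0.42798 Ca and 0.42798 O.
51.97 wt% SiO2 ÷ 60.083 g/mol = 0.86497 mol, giving 0.86497 Si and 1.72994 O.
Oxygen sums to 2.58607; scaling by 6/2.58607 = 2.32012 puts the formula on 6 O.
Fe: 0.21825 × 2.32012 = 0.506 atoms per formula unit.

0.506 Fe apfu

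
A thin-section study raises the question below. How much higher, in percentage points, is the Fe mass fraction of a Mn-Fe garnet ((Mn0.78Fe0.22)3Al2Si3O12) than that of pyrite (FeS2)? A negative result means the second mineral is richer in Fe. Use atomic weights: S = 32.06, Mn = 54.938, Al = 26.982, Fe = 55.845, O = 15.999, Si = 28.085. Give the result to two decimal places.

First mineral: 36.858 g Fe in 495.620 g formula = 7.44 wt% Fe.
Second mineral: 55.845 g Fe in 119.965 g formula = 46.55 wt% Fe.
7.44% − 46.55% gives a difference of -39.11 percentage points.

-39.11 percentage points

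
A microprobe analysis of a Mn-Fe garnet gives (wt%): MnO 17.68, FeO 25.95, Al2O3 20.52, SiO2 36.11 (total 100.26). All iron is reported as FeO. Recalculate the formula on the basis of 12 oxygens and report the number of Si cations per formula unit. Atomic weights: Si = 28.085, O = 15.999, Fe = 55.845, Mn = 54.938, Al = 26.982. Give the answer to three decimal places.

MnO: 17.68/70.937 = 0.24924 mol → 0.24924 mol Mn, 0.24924 mol O.
FeO: 25.95/71.844 = 0.36120 mol → 0.36120 mol Fe, 0.36120 mol O.
Al2O3: 20.52/101.961 = 0.20125 mol → 0.40250 mol Al, 0.60375 mol O.
SiO2: 36.11/60.083 = 0.60100 mol → 0.60100 mol Si, 1.20200 mol O.
Total oxygen = 2.41619 mol. Normalization factor = 12/2.41619 = 4.96650.
Si per 12 O = 0.60100 × 4.96650 = 2.985.

2.985 Si apfu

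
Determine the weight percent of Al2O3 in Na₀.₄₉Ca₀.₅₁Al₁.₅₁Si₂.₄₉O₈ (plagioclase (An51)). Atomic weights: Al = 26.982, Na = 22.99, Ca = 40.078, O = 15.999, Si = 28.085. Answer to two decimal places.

28.47 wt%

Formula mass = 270.371 g/mol.
1.51 Al → 0.7550 mol Al2O3 per formula unit; M(Al2O3) = 101.961, so Al2O3 mass = 76.981 g.
76.981/270.371 × 100 = 28.47 wt%.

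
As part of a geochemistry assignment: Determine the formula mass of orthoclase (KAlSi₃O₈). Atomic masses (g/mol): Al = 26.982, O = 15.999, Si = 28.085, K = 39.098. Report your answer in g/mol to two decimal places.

278.33 g/mol

M = 1(39.098) + 1(26.982) + 3(28.085) + 8(15.999)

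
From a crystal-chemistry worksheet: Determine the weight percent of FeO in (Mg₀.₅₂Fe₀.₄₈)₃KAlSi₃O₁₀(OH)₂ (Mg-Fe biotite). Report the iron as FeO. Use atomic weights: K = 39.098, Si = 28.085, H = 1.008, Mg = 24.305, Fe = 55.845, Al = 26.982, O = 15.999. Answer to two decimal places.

22.36 wt%

Formula mass = 462.672 g/mol.
1.44 Fe → 1.4400 mol FeO per formula unit; M(FeO) = 71.844, so FeO mass = 103.455 g.
103.455/462.672 × 100 = 22.36 wt%.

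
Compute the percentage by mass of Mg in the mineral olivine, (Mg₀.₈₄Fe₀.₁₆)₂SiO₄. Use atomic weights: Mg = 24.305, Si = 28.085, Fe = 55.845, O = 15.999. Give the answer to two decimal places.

27.08 weight percent

Formula mass = 1.68*24.305 + 0.32*55.845 + 1*28.085 + 4*15.999 = 150.784 g/mol, of which 40.832 g is Mg.
So Mg makes up 40.832/150.784 = 0.2708 of the mass, i.e. 27.08%.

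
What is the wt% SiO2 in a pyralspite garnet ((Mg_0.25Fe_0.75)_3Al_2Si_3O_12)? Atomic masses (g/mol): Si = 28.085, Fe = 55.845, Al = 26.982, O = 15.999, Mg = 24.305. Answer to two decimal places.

M((Mg_0.25Fe_0.75)_3Al_2Si_3O_12) = 474.087 g/mol; M(SiO2) = 60.083 g/mol.
Moles SiO2 per formula unit = 3 Si ÷ 1 = 3.0000.
SiO2 fraction = (3.0000 × 60.083) / 474.087 = 180.249/474.087 = 0.3802.

38.02 wt%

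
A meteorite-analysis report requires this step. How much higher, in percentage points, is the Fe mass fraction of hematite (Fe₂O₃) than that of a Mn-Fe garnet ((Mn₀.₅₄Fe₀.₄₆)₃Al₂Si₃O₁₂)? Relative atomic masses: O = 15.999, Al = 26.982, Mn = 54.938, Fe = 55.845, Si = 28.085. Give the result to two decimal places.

M(Fe₂O₃) = 159.687 g/mol, so wt% Fe = 111.690/159.687 × 100 = 69.94%.
M((Mn₀.₅₄Fe₀.₄₆)₃Al₂Si₃O₁₂) = 496.273 g/mol, so wt% Fe = 77.066/496.273 × 100 = 15.53%.
69.94 − 15.53 = 54.41 pp.

54.41 percentage points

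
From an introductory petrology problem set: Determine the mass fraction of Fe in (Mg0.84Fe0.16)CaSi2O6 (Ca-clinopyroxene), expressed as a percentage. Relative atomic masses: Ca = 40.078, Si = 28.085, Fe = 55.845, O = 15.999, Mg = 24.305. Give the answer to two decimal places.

M((Mg0.84Fe0.16)CaSi2O6) = 221.593 g/mol.
Fe contributes 0.16 × 55.845 = 8.935 g per mole.
8.935/221.593 = 0.0403 → 4.03%.

4.03 weight percent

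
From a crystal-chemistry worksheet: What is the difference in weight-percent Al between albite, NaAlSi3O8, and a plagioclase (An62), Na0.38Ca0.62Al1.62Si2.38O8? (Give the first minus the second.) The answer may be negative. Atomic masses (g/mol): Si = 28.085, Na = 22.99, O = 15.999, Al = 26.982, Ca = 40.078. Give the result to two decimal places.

Al in NaAlSi3O8: molar mass 262.219 g/mol; 1×26.982 = 26.982 g → 10.29 wt%.
Al in Na0.38Ca0.62Al1.62Si2.38O8: molar mass 272.130 g/mol; 1.62×26.982 = 43.711 g → 16.06 wt%.
Difference = 10.29 − 16.06 = -5.77 percentage points.

-5.77 percentage points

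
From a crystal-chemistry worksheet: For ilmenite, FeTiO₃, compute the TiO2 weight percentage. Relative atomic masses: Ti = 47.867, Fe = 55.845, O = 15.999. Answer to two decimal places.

Formula mass = 151.709 g/mol.
1 Ti → 1.0000 mol TiO2 per formula unit; M(TiO2) = 79.865, so TiO2 mass = 79.865 g.
79.865/151.709 × 100 = 52.64 wt%.

52.64 wt%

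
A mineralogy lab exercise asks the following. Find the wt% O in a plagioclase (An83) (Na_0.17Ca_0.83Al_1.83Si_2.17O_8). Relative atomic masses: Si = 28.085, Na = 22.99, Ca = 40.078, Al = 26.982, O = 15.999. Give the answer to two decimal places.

46.46 wt%

Formula mass = 0.17*22.99 + 0.83*40.078 + 1.83*26.982 + 2.17*28.085 + 8*15.999 = 275.487 g/mol, of which 127.992 g is O.
So O makes up 127.992/275.487 = 0.4646 of the mass, i.e. 46.46%.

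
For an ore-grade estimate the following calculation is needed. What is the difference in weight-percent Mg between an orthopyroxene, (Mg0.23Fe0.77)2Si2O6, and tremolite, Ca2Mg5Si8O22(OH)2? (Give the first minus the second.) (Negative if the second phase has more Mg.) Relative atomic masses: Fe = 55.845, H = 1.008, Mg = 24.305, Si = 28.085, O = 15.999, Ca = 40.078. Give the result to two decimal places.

M((Mg0.23Fe0.77)2Si2O6) = 249.346 g/mol, so wt% Mg = 11.180/249.346 × 100 = 4.48%.
M(Ca2Mg5Si8O22(OH)2) = 812.353 g/mol, so wt% Mg = 121.525/812.353 × 100 = 14.96%.
4.48 − 14.96 = -10.48 pp.

-10.48 percentage points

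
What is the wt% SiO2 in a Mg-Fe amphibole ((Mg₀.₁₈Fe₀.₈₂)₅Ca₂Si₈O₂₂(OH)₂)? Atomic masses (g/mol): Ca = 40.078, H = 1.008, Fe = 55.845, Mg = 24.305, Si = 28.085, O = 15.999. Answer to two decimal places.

M((Mg₀.₁₈Fe₀.₈₂)₅Ca₂Si₈O₂₂(OH)₂) = 941.667 g/mol; M(SiO2) = 60.083 g/mol.
Moles SiO2 per formula unit = 8 Si ÷ 1 = 8.0000.
SiO2 fraction = (8.0000 × 60.083) / 941.667 = 480.664/941.667 = 0.5104.

51.04 wt%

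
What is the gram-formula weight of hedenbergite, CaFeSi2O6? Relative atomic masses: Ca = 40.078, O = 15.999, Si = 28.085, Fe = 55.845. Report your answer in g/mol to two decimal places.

248.09 g/mol

Ca: 1 × 40.078 = 40.0780
Fe: 1 × 55.845 = 55.8450
Si: 2 × 28.085 = 56.1700
O: 6 × 15.999 = 95.9940
Summing the contributions gives the formula mass.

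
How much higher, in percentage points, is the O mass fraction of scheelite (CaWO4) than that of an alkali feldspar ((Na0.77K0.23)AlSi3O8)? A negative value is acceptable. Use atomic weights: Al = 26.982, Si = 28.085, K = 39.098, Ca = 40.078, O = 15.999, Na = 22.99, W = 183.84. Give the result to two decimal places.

M(CaWO4) = 287.914 g/mol, so wt% O = 63.996/287.914 × 100 = 22.23%.
M((Na0.77K0.23)AlSi3O8) = 265.924 g/mol, so wt% O = 127.992/265.924 × 100 = 48.13%.
22.23 − 48.13 = -25.90 pp.

-25.90 percentage points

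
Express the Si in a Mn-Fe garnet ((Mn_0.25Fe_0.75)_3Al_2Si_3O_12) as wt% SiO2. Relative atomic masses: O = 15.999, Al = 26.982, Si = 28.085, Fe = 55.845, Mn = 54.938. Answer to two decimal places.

36.26 wt%

M((Mn_0.25Fe_0.75)_3Al_2Si_3O_12) = 497.062 g/mol; M(SiO2) = 60.083 g/mol.
Moles SiO2 per formula unit = 3 Si ÷ 1 = 3.0000.
SiO2 fraction = (3.0000 × 60.083) / 497.062 = 180.249/497.062 = 0.3626.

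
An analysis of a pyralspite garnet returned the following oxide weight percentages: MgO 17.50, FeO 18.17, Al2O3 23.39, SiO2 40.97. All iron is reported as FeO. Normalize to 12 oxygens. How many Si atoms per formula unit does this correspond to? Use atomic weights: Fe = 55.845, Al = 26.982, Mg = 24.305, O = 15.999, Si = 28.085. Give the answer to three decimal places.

MgO: 17.50/40.304 = 0.43420 mol → 0.43420 mol Mg, 0.43420 mol O.
FeO: 18.17/71.844 = 0.25291 mol → 0.25291 mol Fe, 0.25291 mol O.
Al2O3: 23.39/101.961 = 0.22940 mol → 0.45880 mol Al, 0.68820 mol O.
SiO2: 40.97/60.083 = 0.68189 mol → 0.68189 mol Si, 1.36378 mol O.
Total oxygen = 2.73909 mol. Normalization factor = 12/2.73909 = 4.38102.
Si per 12 O = 0.68189 × 4.38102 = 2.987.

2.987 Si apfu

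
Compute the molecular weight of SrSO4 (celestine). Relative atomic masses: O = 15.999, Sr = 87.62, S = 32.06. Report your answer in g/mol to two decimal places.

Sr: 1 × 87.62 = 87.6200
S: 1 × 32.06 = 32.0600
O: 4 × 15.999 = 63.9960
Summing the contributions gives the formula mass.

183.68 g/mol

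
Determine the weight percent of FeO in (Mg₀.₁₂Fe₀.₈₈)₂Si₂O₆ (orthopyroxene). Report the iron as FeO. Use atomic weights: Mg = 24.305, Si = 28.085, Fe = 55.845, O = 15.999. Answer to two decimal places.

49.34 wt%

Molar mass of (Mg₀.₁₂Fe₀.₈₈)₂Si₂O₆ = 0.24*24.305 + 1.76*55.845 + 2*28.085 + 6*15.999 = 256.284 g/mol.
Each formula unit contains 1.76 Fe, equivalent to 1.76/1 = 1.7600 mol FeO.
M(FeO) = 1×55.845 + 1×15.999 = 71.844 g/mol.
Mass of FeO per formula unit = 1.7600 × 71.844 = 126.445 g.
FeO wt% = 126.445 / 256.284 × 100 = 49.34%.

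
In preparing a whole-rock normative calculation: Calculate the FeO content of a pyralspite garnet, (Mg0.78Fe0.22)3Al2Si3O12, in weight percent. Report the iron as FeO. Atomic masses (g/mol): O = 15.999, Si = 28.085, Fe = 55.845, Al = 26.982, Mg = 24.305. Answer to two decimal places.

11.18 wt%

M((Mg0.78Fe0.22)3Al2Si3O12) = 423.938 g/mol; M(FeO) = 71.844 g/mol.
Moles FeO per formula unit = 0.66 Fe ÷ 1 = 0.6600.
FeO fraction = (0.6600 × 71.844) / 423.938 = 47.417/423.938 = 0.1118.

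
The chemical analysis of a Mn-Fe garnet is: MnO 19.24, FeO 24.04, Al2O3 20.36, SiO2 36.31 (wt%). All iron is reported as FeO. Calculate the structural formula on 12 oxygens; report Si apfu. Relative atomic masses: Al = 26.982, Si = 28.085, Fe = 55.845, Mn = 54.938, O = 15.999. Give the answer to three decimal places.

3.005 Si apfu

MnO (M=70.937): mol = 0.27123; Mn = 0.27123, O = 0.27123.
FeO (M=71.844): mol = 0.33461; Fe = 0.33461, O = 0.33461.
Al2O3 (M=101.961): mol = 0.19968; Al = 0.39936, O = 0.59904.
SiO2 (M=60.083): mol = 0.60433; Si = 0.60433, O = 1.20866.
ΣO = 2.41354; factor = 12/ΣO = 4.97195.
Si apfu = 0.60433 × 4.97195 = 3.005.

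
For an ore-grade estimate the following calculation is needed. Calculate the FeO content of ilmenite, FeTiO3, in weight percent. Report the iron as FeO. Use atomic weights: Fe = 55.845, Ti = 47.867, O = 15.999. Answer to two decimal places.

47.36 wt%

M(FeTiO3) = 151.709 g/mol; M(FeO) = 71.844 g/mol.
Moles FeO per formula unit = 1 Fe ÷ 1 = 1.0000.
FeO fraction = (1.0000 × 71.844) / 151.709 = 71.844/151.709 = 0.4736.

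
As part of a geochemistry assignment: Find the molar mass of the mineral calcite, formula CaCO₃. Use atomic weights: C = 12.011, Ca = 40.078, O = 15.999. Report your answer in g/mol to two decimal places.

M = 1*40.078 + 1*12.011 + 3*15.999

100.09 g/mol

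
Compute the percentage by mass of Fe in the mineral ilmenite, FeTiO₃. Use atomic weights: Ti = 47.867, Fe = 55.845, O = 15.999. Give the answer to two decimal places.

36.81 mass %

Molar mass of FeTiO₃: 1*55.845 + 1*47.867 + 3*15.999 = 151.709 g/mol.
Mass of Fe per formula unit: 1 × 55.845 = 55.845 g.
Weight fraction Fe = 55.845 / 151.709 = 0.3681.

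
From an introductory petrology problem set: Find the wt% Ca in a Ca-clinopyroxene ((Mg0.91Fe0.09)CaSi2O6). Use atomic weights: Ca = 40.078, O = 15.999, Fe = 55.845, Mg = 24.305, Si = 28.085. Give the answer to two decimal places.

M((Mg0.91Fe0.09)CaSi2O6) = 219.386 g/mol.
Ca contributes 1 × 40.078 = 40.078 g per mole.
40.078/219.386 = 0.1827 → 18.27%.

18.27 weight percent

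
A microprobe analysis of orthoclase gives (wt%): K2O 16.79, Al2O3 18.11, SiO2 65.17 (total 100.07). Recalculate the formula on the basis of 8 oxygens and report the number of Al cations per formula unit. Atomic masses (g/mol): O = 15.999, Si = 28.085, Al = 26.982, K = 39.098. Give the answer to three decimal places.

0.987 Al apfu

K2O (M=94.195): mol = 0.17825; K = 0.35650, O = 0.17825.
Al2O3 (M=101.961): mol = 0.17762; Al = 0.35524, O = 0.53286.
SiO2 (M=60.083): mol = 1.08467; Si = 1.08467, O = 2.16934.
ΣO = 2.88045; factor = 8/ΣO = 2.77734.
Al apfu = 0.35524 × 2.77734 = 0.987.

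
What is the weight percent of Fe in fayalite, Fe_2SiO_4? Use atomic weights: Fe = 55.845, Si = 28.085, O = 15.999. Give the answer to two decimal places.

M(Fe_2SiO_4) = 203.771 g/mol.
Fe contributes 2 × 55.845 = 111.690 g per mole.
111.690/203.771 = 0.5481 → 54.81%.

54.81 wt%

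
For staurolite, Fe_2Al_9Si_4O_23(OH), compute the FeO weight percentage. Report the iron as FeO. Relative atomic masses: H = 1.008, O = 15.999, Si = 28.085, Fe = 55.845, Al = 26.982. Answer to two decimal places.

Molar mass of Fe_2Al_9Si_4O_23(OH) = 2·55.845 + 9·26.982 + 4·28.085 + 24·15.999 + 1·1.008 = 851.852 g/mol.
Each formula unit contains 2 Fe, equivalent to 2/1 = 2.0000 mol FeO.
M(FeO) = 1×55.845 + 1×15.999 = 71.844 g/mol.
Mass of FeO per formula unit = 2.0000 × 71.844 = 143.688 g.
FeO wt% = 143.688 / 851.852 × 100 = 16.87%.

16.87 wt%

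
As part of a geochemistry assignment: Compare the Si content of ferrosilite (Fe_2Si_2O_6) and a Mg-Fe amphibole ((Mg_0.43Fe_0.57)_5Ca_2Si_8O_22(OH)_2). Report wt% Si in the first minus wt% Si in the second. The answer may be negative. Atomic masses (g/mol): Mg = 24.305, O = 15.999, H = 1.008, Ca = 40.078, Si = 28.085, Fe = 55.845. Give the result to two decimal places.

First mineral: 56.170 g Si in 263.854 g formula = 21.29 wt% Si.
Second mineral: 224.680 g Si in 902.242 g formula = 24.90 wt% Si.
21.29% − 24.90% gives a difference of -3.61 percentage points.

-3.61 percentage points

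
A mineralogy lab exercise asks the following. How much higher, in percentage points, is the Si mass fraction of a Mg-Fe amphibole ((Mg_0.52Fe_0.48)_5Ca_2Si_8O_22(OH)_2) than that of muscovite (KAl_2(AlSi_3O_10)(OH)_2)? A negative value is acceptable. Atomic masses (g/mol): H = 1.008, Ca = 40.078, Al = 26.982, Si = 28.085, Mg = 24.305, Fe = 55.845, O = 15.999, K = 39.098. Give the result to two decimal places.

Si in (Mg_0.52Fe_0.48)_5Ca_2Si_8O_22(OH)_2: molar mass 888.049 g/mol; 8×28.085 = 224.680 g → 25.30 wt%.
Si in KAl_2(AlSi_3O_10)(OH)_2: molar mass 398.303 g/mol; 3×28.085 = 84.255 g → 21.15 wt%.
Difference = 25.30 − 21.15 = 4.15 percentage points.

4.15 percentage points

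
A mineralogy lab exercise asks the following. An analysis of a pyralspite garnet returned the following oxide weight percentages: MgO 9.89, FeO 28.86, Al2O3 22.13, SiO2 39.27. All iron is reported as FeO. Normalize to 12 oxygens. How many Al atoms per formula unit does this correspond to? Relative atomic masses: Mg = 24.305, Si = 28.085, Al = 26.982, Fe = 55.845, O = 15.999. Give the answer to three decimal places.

9.89 wt% MgO ÷ 40.304 g/mol = 0.24539 mol, giving 0.24539 Mg and 0.24539 O.
28.86 wt% FeO ÷ 71.844 g/mol = 0.40170 mol, giving 0.40170 Fe and 0.40170 O.
22.13 wt% Al2O3 ÷ 101.961 g/mol = 0.21704 mol, giving 0.43408 Al and 0.65112 O.
39.27 wt% SiO2 ÷ 60.083 g/mol = 0.65360 mol, giving 0.65360 Si and 1.30720 O.
Oxygen sums to 2.60541; scaling by 12/2.60541 = 4.60580 puts the formula on 12 O.
Al: 0.43408 × 4.60580 = 1.999 atoms per formula unit.

1.999 Al apfu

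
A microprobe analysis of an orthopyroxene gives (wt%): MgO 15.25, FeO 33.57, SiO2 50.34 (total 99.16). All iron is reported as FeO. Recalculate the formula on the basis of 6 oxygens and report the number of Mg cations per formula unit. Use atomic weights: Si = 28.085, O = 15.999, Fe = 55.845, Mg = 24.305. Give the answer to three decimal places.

0.900 Mg apfu

MgO (M=40.304): mol = 0.37837; Mg = 0.37837, O = 0.37837.
FeO (M=71.844): mol = 0.46726; Fe = 0.46726, O = 0.46726.
SiO2 (M=60.083): mol = 0.83784; Si = 0.83784, O = 1.67568.
ΣO = 2.52131; factor = 6/ΣO = 2.37972.
Mg apfu = 0.37837 × 2.37972 = 0.900.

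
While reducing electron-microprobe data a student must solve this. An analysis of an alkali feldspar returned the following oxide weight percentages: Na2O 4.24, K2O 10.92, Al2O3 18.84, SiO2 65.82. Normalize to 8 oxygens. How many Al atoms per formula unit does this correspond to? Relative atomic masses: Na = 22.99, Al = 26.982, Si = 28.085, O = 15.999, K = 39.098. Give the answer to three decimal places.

Na2O (M=61.979): mol = 0.06841; Na = 0.13682, O = 0.06841.
K2O (M=94.195): mol = 0.11593; K = 0.23186, O = 0.11593.
Al2O3 (M=101.961): mol = 0.18478; Al = 0.36956, O = 0.55434.
SiO2 (M=60.083): mol = 1.09548; Si = 1.09548, O = 2.19096.
ΣO = 2.92964; factor = 8/ΣO = 2.73071.
Al apfu = 0.36956 × 2.73071 = 1.009.

1.009 Al apfu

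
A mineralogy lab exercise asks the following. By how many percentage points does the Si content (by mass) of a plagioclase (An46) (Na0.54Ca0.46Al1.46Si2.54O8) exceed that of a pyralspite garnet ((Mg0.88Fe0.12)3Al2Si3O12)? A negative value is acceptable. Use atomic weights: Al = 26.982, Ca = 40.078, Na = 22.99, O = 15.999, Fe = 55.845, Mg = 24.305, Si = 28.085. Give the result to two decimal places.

M(Na0.54Ca0.46Al1.46Si2.54O8) = 269.572 g/mol, so wt% Si = 71.336/269.572 × 100 = 26.46%.
M((Mg0.88Fe0.12)3Al2Si3O12) = 414.476 g/mol, so wt% Si = 84.255/414.476 × 100 = 20.33%.
26.46 − 20.33 = 6.13 pp.

6.13 percentage points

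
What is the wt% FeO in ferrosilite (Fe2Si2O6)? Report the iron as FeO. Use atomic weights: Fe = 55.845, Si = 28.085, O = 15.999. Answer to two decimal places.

54.46 wt%

Formula mass = 263.854 g/mol.
2 Fe → 2.0000 mol FeO per formula unit; M(FeO) = 71.844, so FeO mass = 143.688 g.
143.688/263.854 × 100 = 54.46 wt%.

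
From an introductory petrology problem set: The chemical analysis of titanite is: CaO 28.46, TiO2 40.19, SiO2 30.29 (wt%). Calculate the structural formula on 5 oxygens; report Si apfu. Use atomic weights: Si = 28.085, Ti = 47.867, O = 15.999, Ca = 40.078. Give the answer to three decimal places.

0.999 Si apfu

28.46 wt% CaO ÷ 56.077 g/mol = 0.50752 mol, giving 0.50752 Ca and 0.50752 O.
40.19 wt% TiO2 ÷ 79.865 g/mol = 0.50322 mol, giving 0.50322 Ti and 1.00644 O.
30.29 wt% SiO2 ÷ 60.083 g/mol = 0.50414 mol, giving 0.50414 Si and 1.00828 O.
Oxygen sums to 2.52224; scaling by 5/2.52224 = 1.98236 puts the formula on 5 O.
Si: 0.50414 × 1.98236 = 0.999 atoms per formula unit.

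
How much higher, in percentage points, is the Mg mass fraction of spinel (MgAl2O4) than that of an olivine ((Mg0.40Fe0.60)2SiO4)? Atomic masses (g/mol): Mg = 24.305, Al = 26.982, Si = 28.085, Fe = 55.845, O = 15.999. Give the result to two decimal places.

6.19 percentage points

First mineral: 24.305 g Mg in 142.265 g formula = 17.08 wt% Mg.
Second mineral: 19.444 g Mg in 178.539 g formula = 10.89 wt% Mg.
17.08% − 10.89% gives a difference of 6.19 percentage points.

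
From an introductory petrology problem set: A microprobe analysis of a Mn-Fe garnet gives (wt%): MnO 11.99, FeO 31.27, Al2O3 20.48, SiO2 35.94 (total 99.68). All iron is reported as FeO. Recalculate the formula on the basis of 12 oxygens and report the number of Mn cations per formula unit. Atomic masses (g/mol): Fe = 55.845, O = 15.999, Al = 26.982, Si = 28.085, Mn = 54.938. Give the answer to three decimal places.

0.844 Mn apfu

MnO: 11.99/70.937 = 0.16902 mol → 0.16902 mol Mn, 0.16902 mol O.
FeO: 31.27/71.844 = 0.43525 mol → 0.43525 mol Fe, 0.43525 mol O.
Al2O3: 20.48/101.961 = 0.20086 mol → 0.40172 mol Al, 0.60258 mol O.
SiO2: 35.94/60.083 = 0.59817 mol → 0.59817 mol Si, 1.19634 mol O.
Total oxygen = 2.40319 mol. Normalization factor = 12/2.40319 = 4.99336.
Mn per 12 O = 0.16902 × 4.99336 = 0.844.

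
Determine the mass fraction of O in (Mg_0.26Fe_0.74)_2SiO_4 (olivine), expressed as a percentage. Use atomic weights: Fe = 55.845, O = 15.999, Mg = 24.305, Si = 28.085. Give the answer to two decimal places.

M((Mg_0.26Fe_0.74)_2SiO_4) = 187.370 g/mol.
O contributes 4 × 15.999 = 63.996 g per mole.
63.996/187.370 = 0.3415 → 34.15%.

34.15 wt%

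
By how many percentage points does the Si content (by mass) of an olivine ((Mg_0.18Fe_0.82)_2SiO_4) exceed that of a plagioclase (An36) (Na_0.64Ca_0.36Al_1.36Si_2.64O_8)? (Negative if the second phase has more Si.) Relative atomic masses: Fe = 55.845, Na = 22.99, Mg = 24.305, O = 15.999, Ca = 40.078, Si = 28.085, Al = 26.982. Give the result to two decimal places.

-13.07 percentage points

M((Mg_0.18Fe_0.82)_2SiO_4) = 192.417 g/mol, so wt% Si = 28.085/192.417 × 100 = 14.60%.
M(Na_0.64Ca_0.36Al_1.36Si_2.64O_8) = 267.974 g/mol, so wt% Si = 74.144/267.974 × 100 = 27.67%.
14.60 − 27.67 = -13.07 pp.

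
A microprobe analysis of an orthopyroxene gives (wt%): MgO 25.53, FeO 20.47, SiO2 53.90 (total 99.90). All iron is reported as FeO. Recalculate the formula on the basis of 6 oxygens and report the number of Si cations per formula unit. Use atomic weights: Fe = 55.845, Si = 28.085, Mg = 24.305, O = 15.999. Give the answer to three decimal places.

1.984 Si apfu

MgO (M=40.304): mol = 0.63344; Mg = 0.63344, O = 0.63344.
FeO (M=71.844): mol = 0.28492; Fe = 0.28492, O = 0.28492.
SiO2 (M=60.083): mol = 0.89709; Si = 0.89709, O = 1.79418.
ΣO = 2.71254; factor = 6/ΣO = 2.21195.
Si apfu = 0.89709 × 2.21195 = 1.984.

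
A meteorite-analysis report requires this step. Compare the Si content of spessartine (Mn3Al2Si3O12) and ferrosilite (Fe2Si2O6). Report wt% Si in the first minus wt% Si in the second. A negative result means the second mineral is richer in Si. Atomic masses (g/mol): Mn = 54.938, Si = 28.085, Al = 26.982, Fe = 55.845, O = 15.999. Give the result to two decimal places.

M(Mn3Al2Si3O12) = 495.021 g/mol, so wt% Si = 84.255/495.021 × 100 = 17.02%.
M(Fe2Si2O6) = 263.854 g/mol, so wt% Si = 56.170/263.854 × 100 = 21.29%.
17.02 − 21.29 = -4.27 pp.

-4.27 percentage points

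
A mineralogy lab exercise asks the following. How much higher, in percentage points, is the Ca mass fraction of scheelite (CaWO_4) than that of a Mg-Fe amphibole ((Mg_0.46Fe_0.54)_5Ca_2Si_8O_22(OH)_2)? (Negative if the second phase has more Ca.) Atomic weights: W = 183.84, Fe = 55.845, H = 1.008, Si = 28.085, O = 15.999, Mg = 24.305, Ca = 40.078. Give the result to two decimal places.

4.99 percentage points

Ca in CaWO_4: molar mass 287.914 g/mol; 1×40.078 = 40.078 g → 13.92 wt%.
Ca in (Mg_0.46Fe_0.54)_5Ca_2Si_8O_22(OH)_2: molar mass 897.511 g/mol; 2×40.078 = 80.156 g → 8.93 wt%.
Difference = 13.92 − 8.93 = 4.99 percentage points.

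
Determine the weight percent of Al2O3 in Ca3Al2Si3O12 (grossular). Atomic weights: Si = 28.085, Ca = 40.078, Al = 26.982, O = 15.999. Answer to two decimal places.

22.64 wt%

Molar mass of Ca3Al2Si3O12 = 3×40.078 + 2×26.982 + 3×28.085 + 12×15.999 = 450.441 g/mol.
Each formula unit contains 2 Al, equivalent to 2/2 = 1.0000 mol Al2O3.
M(Al2O3) = 2×26.982 + 3×15.999 = 101.961 g/mol.
Mass of Al2O3 per formula unit = 1.0000 × 101.961 = 101.961 g.
Al2O3 wt% = 101.961 / 450.441 × 100 = 22.64%.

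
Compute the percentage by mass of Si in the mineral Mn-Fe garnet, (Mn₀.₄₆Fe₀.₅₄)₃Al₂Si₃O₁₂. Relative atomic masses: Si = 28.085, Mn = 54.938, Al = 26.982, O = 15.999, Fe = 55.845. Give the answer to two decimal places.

16.97 weight percent

Molar mass of (Mn₀.₄₆Fe₀.₅₄)₃Al₂Si₃O₁₂: 1.38·54.938 + 1.62·55.845 + 2·26.982 + 3·28.085 + 12·15.999 = 496.490 g/mol.
Mass of Si per formula unit: 3 × 28.085 = 84.255 g.
Weight fraction Si = 84.255 / 496.490 = 0.1697.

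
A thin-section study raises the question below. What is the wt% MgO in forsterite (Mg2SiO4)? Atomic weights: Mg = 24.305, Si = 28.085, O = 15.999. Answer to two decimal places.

57.29 wt%

Formula mass = 140.691 g/mol.
2 Mg → 2.0000 mol MgO per formula unit; M(MgO) = 40.304, so MgO mass = 80.608 g.
80.608/140.691 × 100 = 57.29 wt%.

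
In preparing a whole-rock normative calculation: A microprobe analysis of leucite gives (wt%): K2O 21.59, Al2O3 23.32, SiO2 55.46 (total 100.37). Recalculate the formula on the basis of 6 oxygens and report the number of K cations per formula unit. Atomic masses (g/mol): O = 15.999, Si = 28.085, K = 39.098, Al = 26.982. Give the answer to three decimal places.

0.996 K apfu

K2O: 21.59/94.195 = 0.22921 mol → 0.45842 mol K, 0.22921 mol O.
Al2O3: 23.32/101.961 = 0.22871 mol → 0.45742 mol Al, 0.68613 mol O.
SiO2: 55.46/60.083 = 0.92306 mol → 0.92306 mol Si, 1.84612 mol O.
Total oxygen = 2.76146 mol. Normalization factor = 6/2.76146 = 2.17276.
K per 6 O = 0.45842 × 2.17276 = 0.996.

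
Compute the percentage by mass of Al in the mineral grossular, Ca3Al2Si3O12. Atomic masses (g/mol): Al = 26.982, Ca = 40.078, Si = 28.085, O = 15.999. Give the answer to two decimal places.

M(Ca3Al2Si3O12) = 450.441 g/mol.
Al contributes 2 × 26.982 = 53.964 g per mole.
53.964/450.441 = 0.1198 → 11.98%.

11.98 weight percent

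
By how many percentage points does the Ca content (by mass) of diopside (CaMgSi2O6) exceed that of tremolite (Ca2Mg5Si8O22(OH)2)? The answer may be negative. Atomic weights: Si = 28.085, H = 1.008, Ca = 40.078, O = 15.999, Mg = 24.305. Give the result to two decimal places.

8.64 percentage points

Ca in CaMgSi2O6: molar mass 216.547 g/mol; 1×40.078 = 40.078 g → 18.51 wt%.
Ca in Ca2Mg5Si8O22(OH)2: molar mass 812.353 g/mol; 2×40.078 = 80.156 g → 9.87 wt%.
Difference = 18.51 − 9.87 = 8.64 percentage points.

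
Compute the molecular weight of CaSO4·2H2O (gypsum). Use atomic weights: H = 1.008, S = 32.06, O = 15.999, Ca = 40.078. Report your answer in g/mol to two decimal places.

The formula mass is the sum 1×40.078 + 1×32.06 + 6×15.999 + 4×1.008.

172.16 g/mol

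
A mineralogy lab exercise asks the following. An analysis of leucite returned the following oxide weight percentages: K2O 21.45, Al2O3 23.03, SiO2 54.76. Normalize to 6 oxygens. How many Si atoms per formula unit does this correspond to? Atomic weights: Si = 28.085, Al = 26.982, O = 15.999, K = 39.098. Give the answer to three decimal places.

2.004 Si apfu

21.45 wt% K2O ÷ 94.195 g/mol = 0.22772 mol, giving 0.45544 K and 0.22772 O.
23.03 wt% Al2O3 ÷ 101.961 g/mol = 0.22587 mol, giving 0.45174 Al and 0.67761 O.
54.76 wt% SiO2 ÷ 60.083 g/mol = 0.91141 mol, giving 0.91141 Si and 1.82282 O.
Oxygen sums to 2.72815; scaling by 6/2.72815 = 2.19929 puts the formula on 6 O.
Si: 0.91141 × 2.19929 = 2.004 atoms per formula unit.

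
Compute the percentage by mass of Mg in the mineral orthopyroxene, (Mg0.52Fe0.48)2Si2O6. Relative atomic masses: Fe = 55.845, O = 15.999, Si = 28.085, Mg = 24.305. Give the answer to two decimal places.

10.94 wt%

Molar mass of (Mg0.52Fe0.48)2Si2O6: 1.04×24.305 + 0.96×55.845 + 2×28.085 + 6×15.999 = 231.052 g/mol.
Mass of Mg per formula unit: 1.04 × 24.305 = 25.277 g.
Weight fraction Mg = 25.277 / 231.052 = 0.1094.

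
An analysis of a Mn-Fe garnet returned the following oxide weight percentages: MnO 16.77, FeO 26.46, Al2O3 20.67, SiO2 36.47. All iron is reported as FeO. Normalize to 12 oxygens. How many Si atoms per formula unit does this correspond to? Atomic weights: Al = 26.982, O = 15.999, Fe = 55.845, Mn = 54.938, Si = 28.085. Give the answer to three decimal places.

16.77 wt% MnO ÷ 70.937 g/mol = 0.23641 mol, giving 0.23641 Mn and 0.23641 O.
26.46 wt% FeO ÷ 71.844 g/mol = 0.36830 mol, giving 0.36830 Fe and 0.36830 O.
20.67 wt% Al2O3 ÷ 101.961 g/mol = 0.20272 mol, giving 0.40544 Al and 0.60816 O.
36.47 wt% SiO2 ÷ 60.083 g/mol = 0.60699 mol, giving 0.60699 Si and 1.21398 O.
Oxygen sums to 2.42685; scaling by 12/2.42685 = 4.94468 puts the formula on 12 O.
Si: 0.60699 × 4.94468 = 3.001 atoms per formula unit.

3.001 Si apfu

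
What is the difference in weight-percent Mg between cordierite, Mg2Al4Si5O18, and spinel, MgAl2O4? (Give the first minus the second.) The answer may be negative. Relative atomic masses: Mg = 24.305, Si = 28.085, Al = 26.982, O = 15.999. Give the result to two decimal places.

-8.77 percentage points

M(Mg2Al4Si5O18) = 584.945 g/mol, so wt% Mg = 48.610/584.945 × 100 = 8.31%.
M(MgAl2O4) = 142.265 g/mol, so wt% Mg = 24.305/142.265 × 100 = 17.08%.
8.31 − 17.08 = -8.77 pp.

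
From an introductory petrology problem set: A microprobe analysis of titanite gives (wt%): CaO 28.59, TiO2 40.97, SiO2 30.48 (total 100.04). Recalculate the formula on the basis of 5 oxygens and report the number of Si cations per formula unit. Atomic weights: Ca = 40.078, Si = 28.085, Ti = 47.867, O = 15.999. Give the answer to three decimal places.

28.59 wt% CaO ÷ 56.077 g/mol = 0.50983 mol, giving 0.50983 Ca and 0.50983 O.
40.97 wt% TiO2 ÷ 79.865 g/mol = 0.51299 mol, giving 0.51299 Ti and 1.02598 O.
30.48 wt% SiO2 ÷ 60.083 g/mol = 0.50730 mol, giving 0.50730 Si and 1.01460 O.
Oxygen sums to 2.55041; scaling by 5/2.55041 = 1.96047 puts the formula on 5 O.
Si: 0.50730 × 1.96047 = 0.995 atoms per formula unit.

0.995 Si apfu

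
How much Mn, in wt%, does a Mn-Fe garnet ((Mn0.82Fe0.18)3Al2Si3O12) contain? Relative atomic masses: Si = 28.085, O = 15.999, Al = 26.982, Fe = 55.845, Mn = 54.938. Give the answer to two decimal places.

27.27 wt%

Molar mass of (Mn0.82Fe0.18)3Al2Si3O12: 2.46·54.938 + 0.54·55.845 + 2·26.982 + 3·28.085 + 12·15.999 = 495.511 g/mol.
Mass of Mn per formula unit: 2.46 × 54.938 = 135.147 g.
Weight fraction Mn = 135.147 / 495.511 = 0.2727.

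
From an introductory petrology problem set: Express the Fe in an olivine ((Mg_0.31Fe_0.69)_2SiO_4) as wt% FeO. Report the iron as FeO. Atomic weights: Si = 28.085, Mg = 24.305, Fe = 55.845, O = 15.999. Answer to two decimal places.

53.82 wt%

M((Mg_0.31Fe_0.69)_2SiO_4) = 184.216 g/mol; M(FeO) = 71.844 g/mol.
Moles FeO per formula unit = 1.38 Fe ÷ 1 = 1.3800.
FeO fraction = (1.3800 × 71.844) / 184.216 = 99.145/184.216 = 0.5382.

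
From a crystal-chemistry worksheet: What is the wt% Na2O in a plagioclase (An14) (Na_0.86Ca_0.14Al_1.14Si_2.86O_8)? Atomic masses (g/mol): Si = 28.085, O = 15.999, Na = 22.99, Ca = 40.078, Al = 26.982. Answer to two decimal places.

Molar mass of Na_0.86Ca_0.14Al_1.14Si_2.86O_8 = 0.86×22.99 + 0.14×40.078 + 1.14×26.982 + 2.86×28.085 + 8×15.999 = 264.457 g/mol.
Each formula unit contains 0.86 Na, equivalent to 0.86/2 = 0.4300 mol Na2O.
M(Na2O) = 2×22.99 + 1×15.999 = 61.979 g/mol.
Mass of Na2O per formula unit = 0.4300 × 61.979 = 26.651 g.
Na2O wt% = 26.651 / 264.457 × 100 = 10.08%.

10.08 wt%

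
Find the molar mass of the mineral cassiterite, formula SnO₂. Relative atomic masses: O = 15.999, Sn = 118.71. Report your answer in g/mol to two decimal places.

150.71 g/mol

M = 1*118.71 + 2*15.999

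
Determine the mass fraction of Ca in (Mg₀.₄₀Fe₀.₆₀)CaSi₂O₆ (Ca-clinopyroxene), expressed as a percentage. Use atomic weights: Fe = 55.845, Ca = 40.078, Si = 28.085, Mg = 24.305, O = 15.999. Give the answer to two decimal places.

Formula mass = 0.40*24.305 + 0.60*55.845 + 1*40.078 + 2*28.085 + 6*15.999 = 235.471 g/mol, of which 40.078 g is Ca.
So Ca makes up 40.078/235.471 = 0.1702 of the mass, i.e. 17.02%.

17.02 weight percent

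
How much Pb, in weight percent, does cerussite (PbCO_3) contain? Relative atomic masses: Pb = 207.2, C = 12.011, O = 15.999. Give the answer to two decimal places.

Formula mass = 1×207.2 + 1×12.011 + 3×15.999 = 267.208 g/mol, of which 207.200 g is Pb.
So Pb makes up 207.200/267.208 = 0.7754 of the mass, i.e. 77.54%.

77.54 weight percent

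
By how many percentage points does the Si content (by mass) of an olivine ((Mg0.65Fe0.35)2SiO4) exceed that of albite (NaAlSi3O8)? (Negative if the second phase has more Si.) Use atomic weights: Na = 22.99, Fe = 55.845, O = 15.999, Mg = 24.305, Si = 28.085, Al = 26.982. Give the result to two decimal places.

-14.88 percentage points

M((Mg0.65Fe0.35)2SiO4) = 162.769 g/mol, so wt% Si = 28.085/162.769 × 100 = 17.25%.
M(NaAlSi3O8) = 262.219 g/mol, so wt% Si = 84.255/262.219 × 100 = 32.13%.
17.25 − 32.13 = -14.88 pp.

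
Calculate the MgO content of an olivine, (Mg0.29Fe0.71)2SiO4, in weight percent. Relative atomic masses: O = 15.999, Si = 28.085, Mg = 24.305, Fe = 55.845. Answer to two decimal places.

Formula mass = 185.478 g/mol.
0.58 Mg → 0.5800 mol MgO per formula unit; M(MgO) = 40.304, so MgO mass = 23.376 g.
23.376/185.478 × 100 = 12.60 wt%.

12.60 wt%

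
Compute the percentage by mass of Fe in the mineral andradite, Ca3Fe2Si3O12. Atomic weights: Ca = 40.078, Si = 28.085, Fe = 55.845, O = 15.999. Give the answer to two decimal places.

Molar mass of Ca3Fe2Si3O12: 3×40.078 + 2×55.845 + 3×28.085 + 12×15.999 = 508.167 g/mol.
Mass of Fe per formula unit: 2 × 55.845 = 111.690 g.
Weight fraction Fe = 111.690 / 508.167 = 0.2198.

21.98 mass %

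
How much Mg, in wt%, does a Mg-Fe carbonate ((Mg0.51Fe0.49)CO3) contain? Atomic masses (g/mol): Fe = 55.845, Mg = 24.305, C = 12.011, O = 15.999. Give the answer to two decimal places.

12.42 wt%

M((Mg0.51Fe0.49)CO3) = 99.768 g/mol.
Mg contributes 0.51 × 24.305 = 12.396 g per mole.
12.396/99.768 = 0.1242 → 12.42%.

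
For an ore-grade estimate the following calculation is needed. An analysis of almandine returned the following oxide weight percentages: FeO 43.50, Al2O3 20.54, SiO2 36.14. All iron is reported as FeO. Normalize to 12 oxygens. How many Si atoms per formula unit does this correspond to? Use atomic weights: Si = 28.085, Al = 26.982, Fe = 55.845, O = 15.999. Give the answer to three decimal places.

2.992 Si apfu

FeO (M=71.844): mol = 0.60548; Fe = 0.60548, O = 0.60548.
Al2O3 (M=101.961): mol = 0.20145; Al = 0.40290, O = 0.60435.
SiO2 (M=60.083): mol = 0.60150; Si = 0.60150, O = 1.20300.
ΣO = 2.41283; factor = 12/ΣO = 4.97341.
Si apfu = 0.60150 × 4.97341 = 2.992.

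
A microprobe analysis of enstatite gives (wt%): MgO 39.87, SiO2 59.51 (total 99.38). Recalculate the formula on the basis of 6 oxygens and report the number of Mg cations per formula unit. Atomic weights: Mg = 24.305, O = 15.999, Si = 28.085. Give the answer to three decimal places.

1.998 Mg apfu

MgO: 39.87/40.304 = 0.98923 mol → 0.98923 mol Mg, 0.98923 mol O.
SiO2: 59.51/60.083 = 0.99046 mol → 0.99046 mol Si, 1.98092 mol O.
Total oxygen = 2.97015 mol. Normalization factor = 6/2.97015 = 2.02010.
Mg per 6 O = 0.98923 × 2.02010 = 1.998.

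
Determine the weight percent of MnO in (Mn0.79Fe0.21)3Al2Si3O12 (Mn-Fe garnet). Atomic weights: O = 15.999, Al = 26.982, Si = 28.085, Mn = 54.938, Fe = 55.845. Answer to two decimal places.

Molar mass of (Mn0.79Fe0.21)3Al2Si3O12 = 2.37*54.938 + 0.63*55.845 + 2*26.982 + 3*28.085 + 12*15.999 = 495.592 g/mol.
Each formula unit contains 2.37 Mn, equivalent to 2.37/1 = 2.3700 mol MnO.
M(MnO) = 1×54.938 + 1×15.999 = 70.937 g/mol.
Mass of MnO per formula unit = 2.3700 × 70.937 = 168.121 g.
MnO wt% = 168.121 / 495.592 × 100 = 33.92%.

33.92 wt%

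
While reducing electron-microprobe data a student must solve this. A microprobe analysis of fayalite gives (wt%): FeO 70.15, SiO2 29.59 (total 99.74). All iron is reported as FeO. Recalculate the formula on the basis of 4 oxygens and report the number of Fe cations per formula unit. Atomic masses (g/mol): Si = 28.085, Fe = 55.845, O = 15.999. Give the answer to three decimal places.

FeO: 70.15/71.844 = 0.97642 mol → 0.97642 mol Fe, 0.97642 mol O.
SiO2: 29.59/60.083 = 0.49249 mol → 0.49249 mol Si, 0.98498 mol O.
Total oxygen = 1.96140 mol. Normalization factor = 4/1.96140 = 2.03936.
Fe per 4 O = 0.97642 × 2.03936 = 1.991.

1.991 Fe apfu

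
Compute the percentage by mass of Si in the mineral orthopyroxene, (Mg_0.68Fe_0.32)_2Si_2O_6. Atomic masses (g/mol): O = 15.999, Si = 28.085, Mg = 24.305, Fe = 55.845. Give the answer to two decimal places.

Molar mass of (Mg_0.68Fe_0.32)_2Si_2O_6: 1.36*24.305 + 0.64*55.845 + 2*28.085 + 6*15.999 = 220.960 g/mol.
Mass of Si per formula unit: 2 × 28.085 = 56.170 g.
Weight fraction Si = 56.170 / 220.960 = 0.2542.

25.42 weight percent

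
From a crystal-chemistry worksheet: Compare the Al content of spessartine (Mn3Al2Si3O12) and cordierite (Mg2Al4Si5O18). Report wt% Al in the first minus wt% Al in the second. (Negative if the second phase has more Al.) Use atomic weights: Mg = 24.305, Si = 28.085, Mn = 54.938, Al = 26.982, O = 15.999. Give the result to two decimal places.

-7.55 percentage points

First mineral: 53.964 g Al in 495.021 g formula = 10.90 wt% Al.
Second mineral: 107.928 g Al in 584.945 g formula = 18.45 wt% Al.
10.90% − 18.45% gives a difference of -7.55 percentage points.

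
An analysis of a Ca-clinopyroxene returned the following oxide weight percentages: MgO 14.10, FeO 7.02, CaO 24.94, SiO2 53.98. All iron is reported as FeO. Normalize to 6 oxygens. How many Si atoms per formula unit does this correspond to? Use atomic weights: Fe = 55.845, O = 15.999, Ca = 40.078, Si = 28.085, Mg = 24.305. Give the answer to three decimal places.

14.10 wt% MgO ÷ 40.304 g/mol = 0.34984 mol, giving 0.34984 Mg and 0.34984 O.
7.02 wt% FeO ÷ 71.844 g/mol = 0.09771 mol, giving 0.09771 Fe and 0.09771 O.
24.94 wt% CaO ÷ 56.077 g/mol = 0.44475 mol, giving 0.44475 Ca and 0.44475 O.
53.98 wt% SiO2 ÷ 60.083 g/mol = 0.89842 mol, giving 0.89842 Si and 1.79684 O.
Oxygen sums to 2.68914; scaling by 6/2.68914 = 2.23120 puts the formula on 6 O.
Si: 0.89842 × 2.23120 = 2.005 atoms per formula unit.

2.005 Si apfu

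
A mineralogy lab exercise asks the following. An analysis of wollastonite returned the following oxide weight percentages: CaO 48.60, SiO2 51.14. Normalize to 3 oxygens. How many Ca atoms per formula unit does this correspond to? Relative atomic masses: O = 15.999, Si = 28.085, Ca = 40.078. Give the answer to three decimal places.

48.60 wt% CaO ÷ 56.077 g/mol = 0.86667 mol, giving 0.86667 Ca and 0.86667 O.
51.14 wt% SiO2 ÷ 60.083 g/mol = 0.85116 mol, giving 0.85116 Si and 1.70232 O.
Oxygen sums to 2.56899; scaling by 3/2.56899 = 1.16777 puts the formula on 3 O.
Ca: 0.86667 × 1.16777 = 1.012 atoms per formula unit.

1.012 Ca apfu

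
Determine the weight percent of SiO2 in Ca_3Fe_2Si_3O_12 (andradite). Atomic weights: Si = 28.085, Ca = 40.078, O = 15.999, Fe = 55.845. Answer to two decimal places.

35.47 wt%

Molar mass of Ca_3Fe_2Si_3O_12 = 3×40.078 + 2×55.845 + 3×28.085 + 12×15.999 = 508.167 g/mol.
Each formula unit contains 3 Si, equivalent to 3/1 = 3.0000 mol SiO2.
M(SiO2) = 1×28.085 + 2×15.999 = 60.083 g/mol.
Mass of SiO2 per formula unit = 3.0000 × 60.083 = 180.249 g.
SiO2 wt% = 180.249 / 508.167 × 100 = 35.47%.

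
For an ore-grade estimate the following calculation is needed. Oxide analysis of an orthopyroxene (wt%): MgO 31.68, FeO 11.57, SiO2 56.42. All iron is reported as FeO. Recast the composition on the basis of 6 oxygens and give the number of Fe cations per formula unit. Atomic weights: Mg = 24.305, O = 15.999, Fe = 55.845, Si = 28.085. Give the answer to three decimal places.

MgO (M=40.304): mol = 0.78603; Mg = 0.78603, O = 0.78603.
FeO (M=71.844): mol = 0.16104; Fe = 0.16104, O = 0.16104.
SiO2 (M=60.083): mol = 0.93903; Si = 0.93903, O = 1.87806.
ΣO = 2.82513; factor = 6/ΣO = 2.12380.
Fe apfu = 0.16104 × 2.12380 = 0.342.

0.342 Fe apfu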